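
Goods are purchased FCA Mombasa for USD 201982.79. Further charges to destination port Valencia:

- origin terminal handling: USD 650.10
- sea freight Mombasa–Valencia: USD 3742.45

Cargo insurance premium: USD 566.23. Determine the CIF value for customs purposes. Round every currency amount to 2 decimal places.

CIF value: USD 206941.57

CIF = FCA price + pre-shipment costs + freight + insurance
CIF = 201982.79 + 650.10 + 3742.45 + 566.23 = 206941.57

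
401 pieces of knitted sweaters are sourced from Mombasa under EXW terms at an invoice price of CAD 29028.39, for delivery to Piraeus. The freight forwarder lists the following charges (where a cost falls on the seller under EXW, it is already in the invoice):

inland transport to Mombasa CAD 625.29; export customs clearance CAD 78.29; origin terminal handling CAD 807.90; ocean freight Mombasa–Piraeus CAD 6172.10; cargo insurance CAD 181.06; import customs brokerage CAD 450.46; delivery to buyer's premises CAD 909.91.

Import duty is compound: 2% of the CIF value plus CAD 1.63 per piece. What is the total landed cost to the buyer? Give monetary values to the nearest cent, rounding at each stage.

EXW: the seller makes goods available at their premises; the buyer bears all onward costs.
CIF value = EXW price + inland to port + export clearance + origin terminal + freight + insurance = 29028.39 + 625.29 + 78.29 + 807.90 + 6172.10 + 181.06 = 36893.03
Ad valorem component: 36893.03 × 2% = 737.86
Specific component: 401 × 1.63 = 653.63
Import duty = 737.86 + 653.63 = 1391.49
Buyer bears: inland to port 625.29 + export clearance 78.29 + origin terminal 807.90 + freight 6172.10 + insurance 181.06 + brokerage 450.46 + delivery 909.91 + duty 1391.49 = 10616.50
Landed cost = invoice 29028.39 + 10616.50 = 39644.89

Total landed cost: CAD 39644.89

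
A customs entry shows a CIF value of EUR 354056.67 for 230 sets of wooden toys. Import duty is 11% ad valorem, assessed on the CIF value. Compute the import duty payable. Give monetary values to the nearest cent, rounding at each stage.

Import duty: EUR 38946.23

Import duty = 354056.67 × 11% = 38946.23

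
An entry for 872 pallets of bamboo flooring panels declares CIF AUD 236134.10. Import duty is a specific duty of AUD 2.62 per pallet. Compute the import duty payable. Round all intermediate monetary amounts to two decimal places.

Import duty: AUD 2284.64

Import duty = 872 × 2.62 = 2284.64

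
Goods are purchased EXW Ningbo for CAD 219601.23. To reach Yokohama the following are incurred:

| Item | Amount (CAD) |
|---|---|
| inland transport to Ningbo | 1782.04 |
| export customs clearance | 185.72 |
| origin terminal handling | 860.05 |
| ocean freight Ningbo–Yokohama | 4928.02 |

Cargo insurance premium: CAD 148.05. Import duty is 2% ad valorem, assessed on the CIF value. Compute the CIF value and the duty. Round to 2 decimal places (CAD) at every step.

CIF value: CAD 227505.11; import duty: CAD 4550.10

CIF = EXW price + pre-shipment costs + freight + insurance
CIF = 219601.23 + 1782.04 + 185.72 + 860.05 + 4928.02 + 148.05 = 227505.11
Import duty = 227505.11 × 2% = 4550.10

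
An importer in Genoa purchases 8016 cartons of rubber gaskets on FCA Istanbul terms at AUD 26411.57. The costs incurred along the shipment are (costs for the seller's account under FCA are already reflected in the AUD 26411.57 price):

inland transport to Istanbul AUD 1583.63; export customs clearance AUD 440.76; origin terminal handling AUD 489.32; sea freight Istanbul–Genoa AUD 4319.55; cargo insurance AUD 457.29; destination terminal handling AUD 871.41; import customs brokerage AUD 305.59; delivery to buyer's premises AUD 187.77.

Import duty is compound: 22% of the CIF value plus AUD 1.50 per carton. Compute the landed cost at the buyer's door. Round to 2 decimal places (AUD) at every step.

FCA: the seller delivers export-cleared goods to the carrier; the buyer bears costs from that point.
Already in the invoice (seller's account under FCA): inland to port, export clearance — exclude.
CIF value = FCA price + origin terminal + freight + insurance = 26411.57 + 489.32 + 4319.55 + 457.29 = 31677.73
Ad valorem component: 31677.73 × 22% = 6969.10
Specific component: 8016 × 1.50 = 12024.00
Import duty = 6969.10 + 12024.00 = 18993.10
Buyer bears: origin terminal 489.32 + freight 4319.55 + insurance 457.29 + destination terminal 871.41 + brokerage 305.59 + delivery 187.77 + duty 18993.10 = 25624.03
Landed cost = invoice 26411.57 + 25624.03 = 52035.60

Total landed cost: AUD 52035.60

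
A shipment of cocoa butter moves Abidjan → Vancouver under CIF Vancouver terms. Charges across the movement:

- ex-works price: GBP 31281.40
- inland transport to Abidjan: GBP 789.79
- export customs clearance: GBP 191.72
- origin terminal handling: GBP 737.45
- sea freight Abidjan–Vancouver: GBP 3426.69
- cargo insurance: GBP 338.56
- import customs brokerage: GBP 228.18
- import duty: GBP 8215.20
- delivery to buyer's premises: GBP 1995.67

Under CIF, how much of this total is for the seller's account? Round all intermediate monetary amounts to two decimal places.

Seller's account: GBP 36765.61

CIF: the seller pays costs through ocean freight and marine insurance to the destination port.
Seller's account: goods 31281.40 + inland to port 789.79 + export clearance 191.72 + origin terminal 737.45 + freight 3426.69 + insurance 338.56 = 36765.61
Buyer's account: brokerage 228.18 + duty 8215.20 + delivery 1995.67 = 10439.05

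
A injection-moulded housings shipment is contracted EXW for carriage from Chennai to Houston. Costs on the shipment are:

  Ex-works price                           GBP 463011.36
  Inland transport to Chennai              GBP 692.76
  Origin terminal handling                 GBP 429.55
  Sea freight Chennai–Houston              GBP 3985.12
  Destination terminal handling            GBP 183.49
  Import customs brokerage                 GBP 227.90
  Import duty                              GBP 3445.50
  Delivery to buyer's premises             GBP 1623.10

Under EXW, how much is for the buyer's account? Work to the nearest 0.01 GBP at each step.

Buyer's account: GBP 10587.42

EXW: the seller makes goods available at their premises; the buyer bears all onward costs.
Seller's account: goods 463011.36 = 463011.36
Buyer's account: inland to port 692.76 + origin terminal 429.55 + freight 3985.12 + destination terminal 183.49 + brokerage 227.90 + duty 3445.50 + delivery 1623.10 = 10587.42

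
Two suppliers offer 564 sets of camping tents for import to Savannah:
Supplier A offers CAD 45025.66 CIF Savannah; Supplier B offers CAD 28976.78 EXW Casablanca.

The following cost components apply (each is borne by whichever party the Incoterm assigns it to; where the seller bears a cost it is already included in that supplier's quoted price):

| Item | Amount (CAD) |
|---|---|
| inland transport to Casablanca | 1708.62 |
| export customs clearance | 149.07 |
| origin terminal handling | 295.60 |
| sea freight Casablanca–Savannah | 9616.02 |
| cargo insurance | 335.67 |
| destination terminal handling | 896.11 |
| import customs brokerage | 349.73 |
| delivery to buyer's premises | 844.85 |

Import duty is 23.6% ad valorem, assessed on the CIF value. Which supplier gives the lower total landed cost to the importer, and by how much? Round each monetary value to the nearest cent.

Supplier B is cheaper by CAD 4874.66

Supplier A (CIF):
The CIF price already equals the CIF value: 45025.66
Import duty = 45025.66 × 23.6% = 10626.06
Buyer bears (A): 896.11 + 349.73 + 844.85 = 2090.69
Landed cost (A) = invoice 45025.66 + 2090.69 + duty 10626.06 = 57742.41
Supplier B (EXW):
CIF value = EXW price + inland to port + export clearance + origin terminal + freight + insurance = 28976.78 + 1708.62 + 149.07 + 295.60 + 9616.02 + 335.67 = 41081.76
Import duty = 41081.76 × 23.6% = 9695.30
Buyer bears (B): 1708.62 + 149.07 + 295.60 + 9616.02 + 335.67 + 896.11 + 349.73 + 844.85 = 14195.67
Landed cost (B) = invoice 28976.78 + 14195.67 + duty 9695.30 = 52867.75
Difference = |57742.41 − 52867.75| = 4874.66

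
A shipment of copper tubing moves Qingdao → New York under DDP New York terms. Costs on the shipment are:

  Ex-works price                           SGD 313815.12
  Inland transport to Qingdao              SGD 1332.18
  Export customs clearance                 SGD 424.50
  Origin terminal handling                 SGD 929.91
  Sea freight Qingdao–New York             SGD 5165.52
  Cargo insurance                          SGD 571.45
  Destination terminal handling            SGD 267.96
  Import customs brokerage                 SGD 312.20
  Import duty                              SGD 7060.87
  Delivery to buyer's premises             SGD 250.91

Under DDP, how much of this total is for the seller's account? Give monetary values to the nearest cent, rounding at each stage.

Seller's account: SGD 330130.62

DDP: the seller bears all costs including import duty.
Seller's account: goods 313815.12 + inland to port 1332.18 + export clearance 424.50 + origin terminal 929.91 + freight 5165.52 + insurance 571.45 + destination terminal 267.96 + brokerage 312.20 + duty 7060.87 + delivery 250.91 = 330130.62
Buyer's account: 0.00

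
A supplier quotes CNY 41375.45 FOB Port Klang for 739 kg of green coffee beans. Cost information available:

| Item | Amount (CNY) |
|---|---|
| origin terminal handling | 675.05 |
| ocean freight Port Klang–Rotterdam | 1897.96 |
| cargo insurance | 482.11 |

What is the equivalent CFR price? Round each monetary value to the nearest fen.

Not relevant to the conversion: origin terminal — on the seller under both FOB and CFR; already in the FOB price and stays in the CFR price. insurance — on the buyer under both terms; not part of either seller's price.
From FOB to CFR, the seller additionally bears: freight.
CFR price = 41375.45 + 1897.96 = 43273.41

CFR price: CNY 43273.41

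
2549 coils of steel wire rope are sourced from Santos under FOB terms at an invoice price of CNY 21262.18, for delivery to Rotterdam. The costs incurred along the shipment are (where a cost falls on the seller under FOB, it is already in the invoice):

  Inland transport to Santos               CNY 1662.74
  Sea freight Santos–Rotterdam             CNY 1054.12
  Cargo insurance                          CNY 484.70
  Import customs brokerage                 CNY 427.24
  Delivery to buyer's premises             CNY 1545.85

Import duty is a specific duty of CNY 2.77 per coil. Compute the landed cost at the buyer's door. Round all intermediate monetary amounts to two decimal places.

FOB: the seller bears costs until goods are on board at the origin port; the buyer bears freight, insurance and all costs thereafter.
Already in the invoice (seller's account under FOB): inland to port — exclude.
CIF value = FOB price + freight + insurance = 21262.18 + 1054.12 + 484.70 = 22801.00
Import duty = 2549 × 2.77 = 7060.73
Buyer bears: freight 1054.12 + insurance 484.70 + brokerage 427.24 + delivery 1545.85 + duty 7060.73 = 10572.64
Landed cost = invoice 21262.18 + 10572.64 = 31834.82

Total landed cost: CNY 31834.82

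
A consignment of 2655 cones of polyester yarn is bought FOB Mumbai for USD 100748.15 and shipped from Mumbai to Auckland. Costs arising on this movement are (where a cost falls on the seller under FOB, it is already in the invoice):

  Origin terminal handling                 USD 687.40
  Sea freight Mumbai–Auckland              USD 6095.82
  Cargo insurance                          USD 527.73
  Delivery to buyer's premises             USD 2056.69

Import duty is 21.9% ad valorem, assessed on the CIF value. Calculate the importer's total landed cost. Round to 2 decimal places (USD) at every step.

FOB: the seller bears costs until goods are on board at the origin port; the buyer bears freight, insurance and all costs thereafter.
Already in the invoice (seller's account under FOB): origin terminal — exclude.
CIF value = FOB price + freight + insurance = 100748.15 + 6095.82 + 527.73 = 107371.70
Import duty = 107371.70 × 21.9% = 23514.40
Buyer bears: freight 6095.82 + insurance 527.73 + delivery 2056.69 + duty 23514.40 = 32194.64
Landed cost = invoice 100748.15 + 32194.64 = 132942.79

Total landed cost: USD 132942.79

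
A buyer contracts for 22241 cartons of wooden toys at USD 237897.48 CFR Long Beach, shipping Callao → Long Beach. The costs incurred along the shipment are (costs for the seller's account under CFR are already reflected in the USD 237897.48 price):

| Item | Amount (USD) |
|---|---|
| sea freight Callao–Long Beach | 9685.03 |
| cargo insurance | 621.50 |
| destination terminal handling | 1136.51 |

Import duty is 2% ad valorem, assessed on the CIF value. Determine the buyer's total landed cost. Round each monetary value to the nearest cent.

Total landed cost: USD 244425.87

CFR: the seller pays costs through ocean freight to the destination port, but not insurance.
Already in the invoice (seller's account under CFR): freight — exclude.
CIF value = CFR price + insurance = 237897.48 + 621.50 = 238518.98
Import duty = 238518.98 × 2% = 4770.38
Buyer bears: insurance 621.50 + destination terminal 1136.51 + duty 4770.38 = 6528.39
Landed cost = invoice 237897.48 + 6528.39 = 244425.87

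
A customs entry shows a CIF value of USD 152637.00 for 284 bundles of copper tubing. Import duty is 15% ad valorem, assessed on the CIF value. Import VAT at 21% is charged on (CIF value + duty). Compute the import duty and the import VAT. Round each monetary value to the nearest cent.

Import duty: USD 22895.55; import VAT: USD 36861.84

Import duty = 152637.00 × 15% = 22895.55
VAT base = CIF + duty = 152637.00 + 22895.55 = 175532.55
Import VAT = 175532.55 × 21% = 36861.84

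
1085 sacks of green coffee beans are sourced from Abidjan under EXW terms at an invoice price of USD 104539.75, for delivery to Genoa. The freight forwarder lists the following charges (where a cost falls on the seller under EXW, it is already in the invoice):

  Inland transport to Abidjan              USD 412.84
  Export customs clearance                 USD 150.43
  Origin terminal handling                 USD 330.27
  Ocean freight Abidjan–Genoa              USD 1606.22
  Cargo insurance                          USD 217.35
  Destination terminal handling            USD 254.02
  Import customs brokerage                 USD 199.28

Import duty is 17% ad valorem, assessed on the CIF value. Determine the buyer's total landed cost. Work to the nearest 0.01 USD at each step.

Total landed cost: USD 125943.83

EXW: the seller makes goods available at their premises; the buyer bears all onward costs.
CIF value = EXW price + inland to port + export clearance + origin terminal + freight + insurance = 104539.75 + 412.84 + 150.43 + 330.27 + 1606.22 + 217.35 = 107256.86
Import duty = 107256.86 × 17% = 18233.67
Buyer bears: inland to port 412.84 + export clearance 150.43 + origin terminal 330.27 + freight 1606.22 + insurance 217.35 + destination terminal 254.02 + brokerage 199.28 + duty 18233.67 = 21404.08
Landed cost = invoice 104539.75 + 21404.08 = 125943.83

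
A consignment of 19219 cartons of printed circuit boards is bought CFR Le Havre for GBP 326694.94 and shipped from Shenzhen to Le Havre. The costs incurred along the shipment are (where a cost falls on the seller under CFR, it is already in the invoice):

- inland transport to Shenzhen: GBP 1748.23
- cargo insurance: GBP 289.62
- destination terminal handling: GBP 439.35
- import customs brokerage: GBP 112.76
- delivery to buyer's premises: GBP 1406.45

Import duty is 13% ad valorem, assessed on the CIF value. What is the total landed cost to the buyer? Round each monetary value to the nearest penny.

CFR: the seller pays costs through ocean freight to the destination port, but not insurance.
Already in the invoice (seller's account under CFR): inland to port — exclude.
CIF value = CFR price + insurance = 326694.94 + 289.62 = 326984.56
Import duty = 326984.56 × 13% = 42507.99
Buyer bears: insurance 289.62 + destination terminal 439.35 + brokerage 112.76 + delivery 1406.45 + duty 42507.99 = 44756.17
Landed cost = invoice 326694.94 + 44756.17 = 371451.11

Total landed cost: GBP 371451.11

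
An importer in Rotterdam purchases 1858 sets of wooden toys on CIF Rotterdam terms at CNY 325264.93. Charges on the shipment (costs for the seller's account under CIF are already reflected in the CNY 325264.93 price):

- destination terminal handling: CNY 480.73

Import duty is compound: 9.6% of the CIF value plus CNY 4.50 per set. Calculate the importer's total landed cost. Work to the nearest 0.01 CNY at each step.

Total landed cost: CNY 365332.09

CIF: the seller pays costs through ocean freight and marine insurance to the destination port.
The CIF price already equals the CIF value: 325264.93
Ad valorem component: 325264.93 × 9.6% = 31225.43
Specific component: 1858 × 4.50 = 8361.00
Import duty = 31225.43 + 8361.00 = 39586.43
Buyer bears: destination terminal 480.73 + duty 39586.43 = 40067.16
Landed cost = invoice 325264.93 + 40067.16 = 365332.09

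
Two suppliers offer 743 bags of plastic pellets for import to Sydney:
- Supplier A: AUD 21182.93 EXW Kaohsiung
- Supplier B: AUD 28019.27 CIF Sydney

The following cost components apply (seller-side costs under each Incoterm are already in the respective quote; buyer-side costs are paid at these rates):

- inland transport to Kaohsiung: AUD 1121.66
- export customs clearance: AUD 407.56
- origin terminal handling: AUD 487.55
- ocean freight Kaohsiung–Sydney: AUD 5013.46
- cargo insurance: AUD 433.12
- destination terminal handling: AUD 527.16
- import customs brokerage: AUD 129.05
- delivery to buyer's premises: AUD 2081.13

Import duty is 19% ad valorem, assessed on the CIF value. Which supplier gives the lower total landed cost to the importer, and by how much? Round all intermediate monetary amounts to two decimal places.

Supplier B is cheaper by AUD 746.14

Supplier A (EXW):
CIF value = EXW price + inland to port + export clearance + origin terminal + freight + insurance = 21182.93 + 1121.66 + 407.56 + 487.55 + 5013.46 + 433.12 = 28646.28
Import duty = 28646.28 × 19% = 5442.79
Buyer bears (A): 1121.66 + 407.56 + 487.55 + 5013.46 + 433.12 + 527.16 + 129.05 + 2081.13 = 10200.69
Landed cost (A) = invoice 21182.93 + 10200.69 + duty 5442.79 = 36826.41
Supplier B (CIF):
The CIF price already equals the CIF value: 28019.27
Import duty = 28019.27 × 19% = 5323.66
Buyer bears (B): 527.16 + 129.05 + 2081.13 = 2737.34
Landed cost (B) = invoice 28019.27 + 2737.34 + duty 5323.66 = 36080.27
Difference = |36826.41 − 36080.27| = 746.14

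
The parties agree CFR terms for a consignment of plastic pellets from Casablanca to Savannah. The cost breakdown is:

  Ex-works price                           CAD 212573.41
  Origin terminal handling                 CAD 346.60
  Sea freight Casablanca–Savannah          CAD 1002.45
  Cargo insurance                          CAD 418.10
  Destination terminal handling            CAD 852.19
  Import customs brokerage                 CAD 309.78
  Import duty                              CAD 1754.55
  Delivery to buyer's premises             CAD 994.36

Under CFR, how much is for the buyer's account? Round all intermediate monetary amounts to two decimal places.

CFR: the seller pays costs through ocean freight to the destination port, but not insurance.
Seller's account: goods 212573.41 + origin terminal 346.60 + freight 1002.45 = 213922.46
Buyer's account: insurance 418.10 + destination terminal 852.19 + brokerage 309.78 + duty 1754.55 + delivery 994.36 = 4328.98

Buyer's account: CAD 4328.98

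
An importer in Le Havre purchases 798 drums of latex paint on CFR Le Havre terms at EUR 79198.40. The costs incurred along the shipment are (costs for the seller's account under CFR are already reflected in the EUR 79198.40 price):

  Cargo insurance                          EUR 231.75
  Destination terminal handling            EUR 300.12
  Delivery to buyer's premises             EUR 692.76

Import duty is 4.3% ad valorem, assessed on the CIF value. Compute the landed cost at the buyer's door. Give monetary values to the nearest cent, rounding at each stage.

Total landed cost: EUR 83838.53

CFR: the seller pays costs through ocean freight to the destination port, but not insurance.
CIF value = CFR price + insurance = 79198.40 + 231.75 = 79430.15
Import duty = 79430.15 × 4.3% = 3415.50
Buyer bears: insurance 231.75 + destination terminal 300.12 + delivery 692.76 + duty 3415.50 = 4640.13
Landed cost = invoice 79198.40 + 4640.13 = 83838.53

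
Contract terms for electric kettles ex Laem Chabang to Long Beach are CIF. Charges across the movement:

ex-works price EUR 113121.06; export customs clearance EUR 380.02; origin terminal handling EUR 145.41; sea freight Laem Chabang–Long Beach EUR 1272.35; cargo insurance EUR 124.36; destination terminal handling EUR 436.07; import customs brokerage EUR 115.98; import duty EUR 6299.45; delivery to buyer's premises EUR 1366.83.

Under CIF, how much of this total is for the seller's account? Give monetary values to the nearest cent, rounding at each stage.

CIF: the seller pays costs through ocean freight and marine insurance to the destination port.
Seller's account: goods 113121.06 + export clearance 380.02 + origin terminal 145.41 + freight 1272.35 + insurance 124.36 = 115043.20
Buyer's account: destination terminal 436.07 + brokerage 115.98 + duty 6299.45 + delivery 1366.83 = 8218.33

Seller's account: EUR 115043.20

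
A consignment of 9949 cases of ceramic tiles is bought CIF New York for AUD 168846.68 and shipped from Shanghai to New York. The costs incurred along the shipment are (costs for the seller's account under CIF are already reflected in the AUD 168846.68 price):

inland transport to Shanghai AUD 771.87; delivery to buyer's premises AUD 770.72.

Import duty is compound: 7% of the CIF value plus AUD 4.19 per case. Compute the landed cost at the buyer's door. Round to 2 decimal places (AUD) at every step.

CIF: the seller pays costs through ocean freight and marine insurance to the destination port.
Already in the invoice (seller's account under CIF): inland to port — exclude.
The CIF price already equals the CIF value: 168846.68
Ad valorem component: 168846.68 × 7% = 11819.27
Specific component: 9949 × 4.19 = 41686.31
Import duty = 11819.27 + 41686.31 = 53505.58
Buyer bears: delivery 770.72 + duty 53505.58 = 54276.30
Landed cost = invoice 168846.68 + 54276.30 = 223122.98

Total landed cost: AUD 223122.98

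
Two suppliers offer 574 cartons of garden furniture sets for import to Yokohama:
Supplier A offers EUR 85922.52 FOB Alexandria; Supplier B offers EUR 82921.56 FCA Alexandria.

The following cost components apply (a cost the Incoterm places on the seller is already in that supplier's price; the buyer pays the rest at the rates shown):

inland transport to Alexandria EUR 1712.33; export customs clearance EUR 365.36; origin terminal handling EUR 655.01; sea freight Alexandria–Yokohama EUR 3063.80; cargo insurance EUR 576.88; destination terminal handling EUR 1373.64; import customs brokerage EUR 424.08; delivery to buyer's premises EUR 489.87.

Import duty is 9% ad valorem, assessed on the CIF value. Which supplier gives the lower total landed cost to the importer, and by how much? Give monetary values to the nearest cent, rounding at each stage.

Supplier A (FOB):
CIF value = FOB price + freight + insurance = 85922.52 + 3063.80 + 576.88 = 89563.20
Import duty = 89563.20 × 9% = 8060.69
Buyer bears (A): 3063.80 + 576.88 + 1373.64 + 424.08 + 489.87 = 5928.27
Landed cost (A) = invoice 85922.52 + 5928.27 + duty 8060.69 = 99911.48
Supplier B (FCA):
CIF value = FCA price + origin terminal + freight + insurance = 82921.56 + 655.01 + 3063.80 + 576.88 = 87217.25
Import duty = 87217.25 × 9% = 7849.55
Buyer bears (B): 655.01 + 3063.80 + 576.88 + 1373.64 + 424.08 + 489.87 = 6583.28
Landed cost (B) = invoice 82921.56 + 6583.28 + duty 7849.55 = 97354.39
Difference = |99911.48 − 97354.39| = 2557.09

Supplier B is cheaper by EUR 2557.09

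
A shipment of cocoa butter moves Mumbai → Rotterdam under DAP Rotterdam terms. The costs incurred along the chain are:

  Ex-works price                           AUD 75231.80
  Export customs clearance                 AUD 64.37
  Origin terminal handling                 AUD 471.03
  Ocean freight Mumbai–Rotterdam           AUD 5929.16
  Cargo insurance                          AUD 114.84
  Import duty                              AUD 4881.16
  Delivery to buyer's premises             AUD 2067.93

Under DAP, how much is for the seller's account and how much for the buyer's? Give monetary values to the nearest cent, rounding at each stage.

Seller: AUD 83879.13; buyer: AUD 4881.16

DAP: the seller bears all costs to the named destination except import duty and clearance.
Seller's account: goods 75231.80 + export clearance 64.37 + origin terminal 471.03 + freight 5929.16 + insurance 114.84 + delivery 2067.93 = 83879.13
Buyer's account: duty 4881.16 = 4881.16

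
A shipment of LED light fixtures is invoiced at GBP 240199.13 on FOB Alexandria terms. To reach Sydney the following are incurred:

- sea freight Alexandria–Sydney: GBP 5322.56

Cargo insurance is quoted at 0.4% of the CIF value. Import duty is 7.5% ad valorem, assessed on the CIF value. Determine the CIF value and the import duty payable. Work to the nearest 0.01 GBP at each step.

Let C be the CIF value. C = FOB price + freight + 0.4% × C
C − 0.4% × C = 240199.13 + 5322.56
0.996 × C = 245521.69
C = 245521.69 / 0.996 = 246507.72
Insurance premium = 0.4% × 246507.72 = 986.03
Import duty = 246507.72 × 7.5% = 18488.08

CIF value: GBP 246507.72; import duty: GBP 18488.08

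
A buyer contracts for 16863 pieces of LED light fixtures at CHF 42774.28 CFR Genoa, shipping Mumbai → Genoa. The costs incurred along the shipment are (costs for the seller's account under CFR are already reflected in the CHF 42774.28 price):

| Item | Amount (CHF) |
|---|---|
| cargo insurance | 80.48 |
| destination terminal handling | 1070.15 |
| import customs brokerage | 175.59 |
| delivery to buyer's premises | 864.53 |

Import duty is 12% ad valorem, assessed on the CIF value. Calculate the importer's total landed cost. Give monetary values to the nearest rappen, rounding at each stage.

CFR: the seller pays costs through ocean freight to the destination port, but not insurance.
CIF value = CFR price + insurance = 42774.28 + 80.48 = 42854.76
Import duty = 42854.76 × 12% = 5142.57
Buyer bears: insurance 80.48 + destination terminal 1070.15 + brokerage 175.59 + delivery 864.53 + duty 5142.57 = 7333.32
Landed cost = invoice 42774.28 + 7333.32 = 50107.60

Total landed cost: CHF 50107.60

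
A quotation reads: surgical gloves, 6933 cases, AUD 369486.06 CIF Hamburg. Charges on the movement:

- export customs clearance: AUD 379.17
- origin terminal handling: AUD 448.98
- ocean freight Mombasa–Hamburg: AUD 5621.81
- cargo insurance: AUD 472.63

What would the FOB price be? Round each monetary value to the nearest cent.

FOB price: AUD 363391.62

Not relevant to the conversion: export clearance, origin terminal — on the seller under both CIF and FOB; already in the CIF price and stays in the FOB price.
From CIF to FOB, the seller no longer bears: freight, insurance.
FOB price = 369486.06 − 5621.81 − 472.63 = 363391.62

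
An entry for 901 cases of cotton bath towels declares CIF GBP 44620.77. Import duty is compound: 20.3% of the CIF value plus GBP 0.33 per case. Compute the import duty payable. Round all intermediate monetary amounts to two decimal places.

Ad valorem component: 44620.77 × 20.3% = 9058.02
Specific component: 901 × 0.33 = 297.33
Import duty = 9058.02 + 297.33 = 9355.35

Import duty: GBP 9355.35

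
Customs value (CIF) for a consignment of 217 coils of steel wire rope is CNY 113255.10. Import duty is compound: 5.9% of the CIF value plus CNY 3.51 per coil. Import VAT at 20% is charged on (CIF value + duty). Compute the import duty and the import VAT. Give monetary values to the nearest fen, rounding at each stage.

Import duty: CNY 7443.72; import VAT: CNY 24139.76

Ad valorem component: 113255.10 × 5.9% = 6682.05
Specific component: 217 × 3.51 = 761.67
Import duty = 6682.05 + 761.67 = 7443.72
VAT base = CIF + duty = 113255.10 + 7443.72 = 120698.82
Import VAT = 120698.82 × 20% = 24139.76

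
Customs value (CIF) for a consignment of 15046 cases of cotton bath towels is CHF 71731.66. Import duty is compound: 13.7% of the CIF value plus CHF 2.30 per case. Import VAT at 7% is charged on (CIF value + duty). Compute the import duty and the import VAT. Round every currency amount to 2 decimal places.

Import duty: CHF 44433.04; import VAT: CHF 8131.53

Ad valorem component: 71731.66 × 13.7% = 9827.24
Specific component: 15046 × 2.30 = 34605.80
Import duty = 9827.24 + 34605.80 = 44433.04
VAT base = CIF + duty = 71731.66 + 44433.04 = 116164.70
Import VAT = 116164.70 × 7% = 8131.53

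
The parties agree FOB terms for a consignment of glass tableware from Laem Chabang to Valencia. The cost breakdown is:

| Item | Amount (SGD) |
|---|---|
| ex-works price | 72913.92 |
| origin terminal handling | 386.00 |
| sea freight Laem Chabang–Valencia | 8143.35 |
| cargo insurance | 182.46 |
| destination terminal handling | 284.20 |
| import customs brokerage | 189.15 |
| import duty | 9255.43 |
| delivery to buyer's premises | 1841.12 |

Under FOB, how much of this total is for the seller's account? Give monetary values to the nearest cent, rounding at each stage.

FOB: the seller bears costs until goods are on board at the origin port; the buyer bears freight, insurance and all costs thereafter.
Seller's account: goods 72913.92 + origin terminal 386.00 = 73299.92
Buyer's account: freight 8143.35 + insurance 182.46 + destination terminal 284.20 + brokerage 189.15 + duty 9255.43 + delivery 1841.12 = 19895.71

Seller's account: SGD 73299.92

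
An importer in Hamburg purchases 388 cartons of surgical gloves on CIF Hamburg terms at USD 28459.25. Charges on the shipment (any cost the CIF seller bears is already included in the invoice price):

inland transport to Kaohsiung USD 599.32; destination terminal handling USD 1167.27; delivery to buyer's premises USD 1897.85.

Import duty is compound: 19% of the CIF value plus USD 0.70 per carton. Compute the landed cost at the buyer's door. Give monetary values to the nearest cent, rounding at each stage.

Total landed cost: USD 37203.23

CIF: the seller pays costs through ocean freight and marine insurance to the destination port.
Already in the invoice (seller's account under CIF): inland to port — exclude.
The CIF price already equals the CIF value: 28459.25
Ad valorem component: 28459.25 × 19% = 5407.26
Specific component: 388 × 0.70 = 271.60
Import duty = 5407.26 + 271.60 = 5678.86
Buyer bears: destination terminal 1167.27 + delivery 1897.85 + duty 5678.86 = 8743.98
Landed cost = invoice 28459.25 + 8743.98 = 37203.23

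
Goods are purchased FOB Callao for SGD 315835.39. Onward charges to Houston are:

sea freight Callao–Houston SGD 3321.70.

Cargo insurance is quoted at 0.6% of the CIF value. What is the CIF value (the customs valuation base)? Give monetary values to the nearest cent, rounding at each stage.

Let C be the CIF value. C = FOB price + freight + 0.6% × C
C − 0.6% × C = 315835.39 + 3321.70
0.994 × C = 319157.09
C = 319157.09 / 0.994 = 321083.59
Insurance premium = 0.6% × 321083.59 = 1926.50

CIF value: SGD 321083.59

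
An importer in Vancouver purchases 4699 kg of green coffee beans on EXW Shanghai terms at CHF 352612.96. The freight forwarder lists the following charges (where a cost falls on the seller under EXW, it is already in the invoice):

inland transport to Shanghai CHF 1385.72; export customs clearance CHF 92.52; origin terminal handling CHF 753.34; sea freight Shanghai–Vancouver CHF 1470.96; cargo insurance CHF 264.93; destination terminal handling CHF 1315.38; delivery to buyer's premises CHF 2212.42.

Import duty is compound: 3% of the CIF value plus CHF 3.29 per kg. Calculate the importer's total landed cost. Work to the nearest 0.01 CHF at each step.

Total landed cost: CHF 386265.35

EXW: the seller makes goods available at their premises; the buyer bears all onward costs.
CIF value = EXW price + inland to port + export clearance + origin terminal + freight + insurance = 352612.96 + 1385.72 + 92.52 + 753.34 + 1470.96 + 264.93 = 356580.43
Ad valorem component: 356580.43 × 3% = 10697.41
Specific component: 4699 × 3.29 = 15459.71
Import duty = 10697.41 + 15459.71 = 26157.12
Buyer bears: inland to port 1385.72 + export clearance 92.52 + origin terminal 753.34 + freight 1470.96 + insurance 264.93 + destination terminal 1315.38 + delivery 2212.42 + duty 26157.12 = 33652.39
Landed cost = invoice 352612.96 + 33652.39 = 386265.35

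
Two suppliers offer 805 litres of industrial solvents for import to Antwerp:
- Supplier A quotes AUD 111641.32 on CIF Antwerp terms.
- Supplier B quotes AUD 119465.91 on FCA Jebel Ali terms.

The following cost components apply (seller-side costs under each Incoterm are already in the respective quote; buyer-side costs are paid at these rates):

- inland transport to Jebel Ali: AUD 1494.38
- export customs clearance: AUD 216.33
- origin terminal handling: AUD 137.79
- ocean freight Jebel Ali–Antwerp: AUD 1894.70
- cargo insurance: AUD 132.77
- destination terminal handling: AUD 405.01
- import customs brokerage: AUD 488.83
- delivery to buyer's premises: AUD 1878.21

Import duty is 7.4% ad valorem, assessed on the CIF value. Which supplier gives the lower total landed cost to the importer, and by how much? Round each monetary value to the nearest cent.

Supplier A (CIF):
The CIF price already equals the CIF value: 111641.32
Import duty = 111641.32 × 7.4% = 8261.46
Buyer bears (A): 405.01 + 488.83 + 1878.21 = 2772.05
Landed cost (A) = invoice 111641.32 + 2772.05 + duty 8261.46 = 122674.83
Supplier B (FCA):
CIF value = FCA price + origin terminal + freight + insurance = 119465.91 + 137.79 + 1894.70 + 132.77 = 121631.17
Import duty = 121631.17 × 7.4% = 9000.71
Buyer bears (B): 137.79 + 1894.70 + 132.77 + 405.01 + 488.83 + 1878.21 = 4937.31
Landed cost (B) = invoice 119465.91 + 4937.31 + duty 9000.71 = 133403.93
Difference = |122674.83 − 133403.93| = 10729.10

Supplier A is cheaper by AUD 10729.10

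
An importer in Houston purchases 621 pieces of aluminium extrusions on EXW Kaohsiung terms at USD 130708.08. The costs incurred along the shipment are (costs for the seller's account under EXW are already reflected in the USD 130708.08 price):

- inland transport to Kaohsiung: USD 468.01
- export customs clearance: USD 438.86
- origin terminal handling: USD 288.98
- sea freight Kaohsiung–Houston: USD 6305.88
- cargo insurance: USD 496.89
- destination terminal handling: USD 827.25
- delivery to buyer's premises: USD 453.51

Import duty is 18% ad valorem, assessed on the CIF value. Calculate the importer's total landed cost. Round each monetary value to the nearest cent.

EXW: the seller makes goods available at their premises; the buyer bears all onward costs.
CIF value = EXW price + inland to port + export clearance + origin terminal + freight + insurance = 130708.08 + 468.01 + 438.86 + 288.98 + 6305.88 + 496.89 = 138706.70
Import duty = 138706.70 × 18% = 24967.21
Buyer bears: inland to port 468.01 + export clearance 438.86 + origin terminal 288.98 + freight 6305.88 + insurance 496.89 + destination terminal 827.25 + delivery 453.51 + duty 24967.21 = 34246.59
Landed cost = invoice 130708.08 + 34246.59 = 164954.67

Total landed cost: USD 164954.67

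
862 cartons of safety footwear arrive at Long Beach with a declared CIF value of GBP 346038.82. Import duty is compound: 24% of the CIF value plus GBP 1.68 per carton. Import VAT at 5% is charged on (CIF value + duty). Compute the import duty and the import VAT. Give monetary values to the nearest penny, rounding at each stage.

Import duty: GBP 84497.48; import VAT: GBP 21526.82

Ad valorem component: 346038.82 × 24% = 83049.32
Specific component: 862 × 1.68 = 1448.16
Import duty = 83049.32 + 1448.16 = 84497.48
VAT base = CIF + duty = 346038.82 + 84497.48 = 430536.30
Import VAT = 430536.30 × 5% = 21526.82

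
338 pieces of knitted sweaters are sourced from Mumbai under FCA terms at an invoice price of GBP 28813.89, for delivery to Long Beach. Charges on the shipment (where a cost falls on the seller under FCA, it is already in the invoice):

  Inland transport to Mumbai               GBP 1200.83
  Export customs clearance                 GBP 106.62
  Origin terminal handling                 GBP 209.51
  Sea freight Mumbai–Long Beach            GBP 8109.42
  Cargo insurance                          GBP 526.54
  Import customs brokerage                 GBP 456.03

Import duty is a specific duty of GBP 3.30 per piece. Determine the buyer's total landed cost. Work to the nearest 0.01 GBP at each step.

FCA: the seller delivers export-cleared goods to the carrier; the buyer bears costs from that point.
Already in the invoice (seller's account under FCA): inland to port, export clearance — exclude.
CIF value = FCA price + origin terminal + freight + insurance = 28813.89 + 209.51 + 8109.42 + 526.54 = 37659.36
Import duty = 338 × 3.30 = 1115.40
Buyer bears: origin terminal 209.51 + freight 8109.42 + insurance 526.54 + brokerage 456.03 + duty 1115.40 = 10416.90
Landed cost = invoice 28813.89 + 10416.90 = 39230.79

Total landed cost: GBP 39230.79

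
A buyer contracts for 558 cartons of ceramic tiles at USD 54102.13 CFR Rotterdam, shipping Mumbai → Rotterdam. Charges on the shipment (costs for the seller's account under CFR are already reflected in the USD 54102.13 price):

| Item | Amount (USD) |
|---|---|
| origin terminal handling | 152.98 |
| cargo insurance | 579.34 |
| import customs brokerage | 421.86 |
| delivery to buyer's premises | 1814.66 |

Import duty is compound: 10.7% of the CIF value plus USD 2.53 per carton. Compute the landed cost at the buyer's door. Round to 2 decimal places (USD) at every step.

CFR: the seller pays costs through ocean freight to the destination port, but not insurance.
Already in the invoice (seller's account under CFR): origin terminal — exclude.
CIF value = CFR price + insurance = 54102.13 + 579.34 = 54681.47
Ad valorem component: 54681.47 × 10.7% = 5850.92
Specific component: 558 × 2.53 = 1411.74
Import duty = 5850.92 + 1411.74 = 7262.66
Buyer bears: insurance 579.34 + brokerage 421.86 + delivery 1814.66 + duty 7262.66 = 10078.52
Landed cost = invoice 54102.13 + 10078.52 = 64180.65

Total landed cost: USD 64180.65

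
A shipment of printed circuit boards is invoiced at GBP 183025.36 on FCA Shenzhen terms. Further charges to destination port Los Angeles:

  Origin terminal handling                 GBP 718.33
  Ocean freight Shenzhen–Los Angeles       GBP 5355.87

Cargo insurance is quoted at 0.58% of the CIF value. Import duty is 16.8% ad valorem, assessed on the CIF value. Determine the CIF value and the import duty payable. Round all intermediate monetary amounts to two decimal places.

Let C be the CIF value. C = FCA price + pre-shipment costs + freight + 0.58% × C
C − 0.58% × C = 183025.36 + 718.33 + 5355.87
0.9942 × C = 189099.56
C = 189099.56 / 0.9942 = 190202.74
Insurance premium = 0.58% × 190202.74 = 1103.18
Import duty = 190202.74 × 16.8% = 31954.06

CIF value: GBP 190202.74; import duty: GBP 31954.06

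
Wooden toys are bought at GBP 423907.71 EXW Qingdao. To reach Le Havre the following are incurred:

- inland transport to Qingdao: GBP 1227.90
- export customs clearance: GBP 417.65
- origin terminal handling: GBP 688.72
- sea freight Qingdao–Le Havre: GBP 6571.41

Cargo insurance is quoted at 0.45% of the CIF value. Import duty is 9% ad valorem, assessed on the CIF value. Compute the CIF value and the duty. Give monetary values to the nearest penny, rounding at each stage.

Let C be the CIF value. C = EXW price + pre-shipment costs + freight + 0.45% × C
C − 0.45% × C = 423907.71 + 1227.90 + 417.65 + 688.72 + 6571.41
0.9955 × C = 432813.39
C = 432813.39 / 0.9955 = 434769.85
Insurance premium = 0.45% × 434769.85 = 1956.46
Import duty = 434769.85 × 9% = 39129.29

CIF value: GBP 434769.85; import duty: GBP 39129.29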